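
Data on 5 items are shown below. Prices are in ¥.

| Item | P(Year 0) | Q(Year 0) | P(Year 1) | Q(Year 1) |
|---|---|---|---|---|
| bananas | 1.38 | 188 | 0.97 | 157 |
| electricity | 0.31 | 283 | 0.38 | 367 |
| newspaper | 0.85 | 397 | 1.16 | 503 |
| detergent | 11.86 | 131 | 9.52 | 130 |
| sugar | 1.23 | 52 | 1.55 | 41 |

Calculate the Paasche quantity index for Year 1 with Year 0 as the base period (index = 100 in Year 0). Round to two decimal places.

104.73

Paasche quantity index uses current-period prices as weights.
ΣP(Year 1)·Q(Year 1) = 0.97×157 + 0.38×367 + 1.16×503 + 9.52×130 + 1.55×41 = 152.29 + 139.46 + 583.48 + 1237.6 + 63.55 = 2176.38
ΣP(Year 1)·Q(Year 0) = 0.97×188 + 0.38×283 + 1.16×397 + 9.52×131 + 1.55×52 = 182.36 + 107.54 + 460.52 + 1247.12 + 80.6 = 2078.14
Index = 2176.38 / 2078.14 × 100 = 104.7273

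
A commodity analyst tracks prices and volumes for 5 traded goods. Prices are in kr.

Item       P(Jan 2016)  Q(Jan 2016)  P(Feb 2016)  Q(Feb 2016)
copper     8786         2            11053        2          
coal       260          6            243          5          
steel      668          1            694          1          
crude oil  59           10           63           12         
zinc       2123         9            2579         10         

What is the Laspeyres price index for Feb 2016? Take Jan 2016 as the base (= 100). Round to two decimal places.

Laspeyres price index uses base-period quantities as weights.
ΣP(Feb 2016)·Q(Jan 2016) = 11053×2 + 243×6 + 694×1 + 63×10 + 2579×9 = 22106 + 1458 + 694 + 630 + 23211 = 48099
ΣP(Jan 2016)·Q(Jan 2016) = 8786×2 + 260×6 + 668×1 + 59×10 + 2123×9 = 17572 + 1560 + 668 + 590 + 19107 = 39497
Index = 48099 / 39497 × 100 = 121.7789

121.78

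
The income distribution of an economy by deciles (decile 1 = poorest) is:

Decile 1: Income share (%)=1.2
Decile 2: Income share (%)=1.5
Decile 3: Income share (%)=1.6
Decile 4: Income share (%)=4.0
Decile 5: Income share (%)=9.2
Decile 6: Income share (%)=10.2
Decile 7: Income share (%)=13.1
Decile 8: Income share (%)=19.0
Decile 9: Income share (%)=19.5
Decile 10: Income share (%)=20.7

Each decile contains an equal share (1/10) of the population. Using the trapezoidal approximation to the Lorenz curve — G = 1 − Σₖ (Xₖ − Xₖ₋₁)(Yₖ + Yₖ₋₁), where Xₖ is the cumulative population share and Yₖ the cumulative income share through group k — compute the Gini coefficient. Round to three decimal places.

Cumulative income shares Yₖ: 0.0120, 0.0270, 0.0430, 0.0830, 0.1750, 0.2770, 0.4080, 0.5980, 0.7930, 1.0000
Σ (Xₖ−Xₖ₋₁)(Yₖ+Yₖ₋₁) = (1/10)(0.0120+0.0000) + (1/10)(0.0270+0.0120) + (1/10)(0.0430+0.0270) + (1/10)(0.0830+0.0430) + (1/10)(0.1750+0.0830) + (1/10)(0.2770+0.1750) + (1/10)(0.4080+0.2770) + (1/10)(0.5980+0.4080) + (1/10)(0.7930+0.5980) + (1/10)(1.0000+0.7930)
  = 0.0012 + 0.0039 + 0.0070 + 0.0126 + 0.0258 + 0.0452 + 0.0685 + 0.1006 + 0.1391 + 0.1793 = 0.5832
G = 1 − 0.5832 = 0.4168

0.417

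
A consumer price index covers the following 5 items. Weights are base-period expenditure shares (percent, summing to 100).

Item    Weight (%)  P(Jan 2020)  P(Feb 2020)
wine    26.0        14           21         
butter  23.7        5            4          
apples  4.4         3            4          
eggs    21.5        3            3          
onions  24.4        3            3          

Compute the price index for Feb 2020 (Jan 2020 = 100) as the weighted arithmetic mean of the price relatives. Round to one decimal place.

109.7

wine: 26.0 × (21/14) = 26.0 × 1.500000 = 39.0000
butter: 23.7 × (4/5) = 23.7 × 0.800000 = 18.9600
apples: 4.4 × (4/3) = 4.4 × 1.333333 = 5.8667
eggs: 21.5 × (3/3) = 21.5 × 1.000000 = 21.5000
onions: 24.4 × (3/3) = 24.4 × 1.000000 = 24.4000
Index = Σ wᵢ·(p₁ᵢ/p₀ᵢ) = 39.0000 + 18.9600 + 5.8667 + 21.5000 + 24.4000 = 109.7267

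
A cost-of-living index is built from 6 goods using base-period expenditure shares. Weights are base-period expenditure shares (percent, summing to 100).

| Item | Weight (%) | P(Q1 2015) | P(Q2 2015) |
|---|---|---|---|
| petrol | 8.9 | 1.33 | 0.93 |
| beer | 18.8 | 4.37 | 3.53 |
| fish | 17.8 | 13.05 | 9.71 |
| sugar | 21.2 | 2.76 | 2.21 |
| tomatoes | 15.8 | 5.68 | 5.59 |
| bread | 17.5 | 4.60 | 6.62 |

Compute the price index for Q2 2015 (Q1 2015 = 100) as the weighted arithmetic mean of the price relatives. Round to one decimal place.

petrol: 8.9 × (0.93/1.33) = 8.9 × 0.699248 = 6.2233
beer: 18.8 × (3.53/4.37) = 18.8 × 0.807780 = 15.1863
fish: 17.8 × (9.71/13.05) = 17.8 × 0.744061 = 13.2443
sugar: 21.2 × (2.21/2.76) = 21.2 × 0.800725 = 16.9754
tomatoes: 15.8 × (5.59/5.68) = 15.8 × 0.984155 = 15.5496
bread: 17.5 × (6.62/4.60) = 17.5 × 1.439130 = 25.1848
Index = Σ wᵢ·(p₁ᵢ/p₀ᵢ) = 6.2233 + 15.1863 + 13.2443 + 16.9754 + 15.5496 + 25.1848 = 92.3637

92.4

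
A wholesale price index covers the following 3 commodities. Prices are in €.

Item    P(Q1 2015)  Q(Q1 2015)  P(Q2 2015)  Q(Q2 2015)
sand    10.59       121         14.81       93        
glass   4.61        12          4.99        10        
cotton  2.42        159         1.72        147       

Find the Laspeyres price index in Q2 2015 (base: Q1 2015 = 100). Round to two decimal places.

123.46

Laspeyres price index uses base-period quantities as weights.
ΣP(Q2 2015)·Q(Q1 2015) = 14.81×121 + 4.99×12 + 1.72×159 = 1792.01 + 59.88 + 273.48 = 2125.37
ΣP(Q1 2015)·Q(Q1 2015) = 10.59×121 + 4.61×12 + 2.42×159 = 1281.39 + 55.32 + 384.78 = 1721.49
Index = 2125.37 / 1721.49 × 100 = 123.4611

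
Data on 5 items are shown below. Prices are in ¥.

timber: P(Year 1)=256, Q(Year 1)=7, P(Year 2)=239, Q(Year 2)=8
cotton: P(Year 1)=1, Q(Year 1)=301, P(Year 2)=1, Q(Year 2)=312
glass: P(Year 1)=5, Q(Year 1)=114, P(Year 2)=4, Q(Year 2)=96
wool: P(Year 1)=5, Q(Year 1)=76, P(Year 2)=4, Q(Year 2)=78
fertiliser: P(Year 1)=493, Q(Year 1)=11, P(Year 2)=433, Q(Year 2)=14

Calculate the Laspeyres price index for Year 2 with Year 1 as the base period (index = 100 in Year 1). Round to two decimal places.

Laspeyres price index uses base-period quantities as weights.
ΣP(Year 2)·Q(Year 1) = 239×7 + 1×301 + 4×114 + 4×76 + 433×11 = 1673 + 301 + 456 + 304 + 4763 = 7497
ΣP(Year 1)·Q(Year 1) = 256×7 + 1×301 + 5×114 + 5×76 + 493×11 = 1792 + 301 + 570 + 380 + 5423 = 8466
Index = 7497 / 8466 × 100 = 88.5542

88.55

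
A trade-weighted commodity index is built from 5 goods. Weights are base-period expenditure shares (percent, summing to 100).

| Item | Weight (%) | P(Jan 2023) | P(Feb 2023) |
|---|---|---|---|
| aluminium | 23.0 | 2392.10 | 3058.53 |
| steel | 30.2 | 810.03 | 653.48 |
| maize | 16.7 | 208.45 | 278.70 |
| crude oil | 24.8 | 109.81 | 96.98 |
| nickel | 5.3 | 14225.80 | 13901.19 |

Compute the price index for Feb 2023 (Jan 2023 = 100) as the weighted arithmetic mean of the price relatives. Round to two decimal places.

aluminium: 23.0 × (3058.53/2392.10) = 23.0 × 1.278596 = 29.4077
steel: 30.2 × (653.48/810.03) = 30.2 × 0.806736 = 24.3634
maize: 16.7 × (278.70/208.45) = 16.7 × 1.337011 = 22.3281
crude oil: 24.8 × (96.98/109.81) = 24.8 × 0.883162 = 21.9024
nickel: 5.3 × (13901.19/14225.80) = 5.3 × 0.977182 = 5.1791
Index = Σ wᵢ·(p₁ᵢ/p₀ᵢ) = 29.4077 + 24.3634 + 22.3281 + 21.9024 + 5.1791 = 103.1807

103.18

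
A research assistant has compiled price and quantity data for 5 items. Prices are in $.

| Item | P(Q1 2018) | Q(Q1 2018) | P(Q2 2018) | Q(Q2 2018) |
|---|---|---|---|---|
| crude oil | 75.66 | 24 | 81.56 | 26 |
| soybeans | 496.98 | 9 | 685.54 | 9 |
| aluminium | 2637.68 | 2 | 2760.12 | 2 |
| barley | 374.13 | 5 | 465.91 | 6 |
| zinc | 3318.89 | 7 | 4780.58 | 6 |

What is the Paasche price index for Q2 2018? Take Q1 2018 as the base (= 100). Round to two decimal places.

133.70

Paasche price index uses current-period quantities as weights.
ΣP(Q2 2018)·Q(Q2 2018) = 81.56×26 + 685.54×9 + 2760.12×2 + 465.91×6 + 4780.58×6 = 2120.56 + 6169.86 + 5520.24 + 2795.46 + 28683.48 = 45289.6
ΣP(Q1 2018)·Q(Q2 2018) = 75.66×26 + 496.98×9 + 2637.68×2 + 374.13×6 + 3318.89×6 = 1967.16 + 4472.82 + 5275.36 + 2244.78 + 19913.34 = 33873.46
Index = 45289.6 / 33873.46 × 100 = 133.7023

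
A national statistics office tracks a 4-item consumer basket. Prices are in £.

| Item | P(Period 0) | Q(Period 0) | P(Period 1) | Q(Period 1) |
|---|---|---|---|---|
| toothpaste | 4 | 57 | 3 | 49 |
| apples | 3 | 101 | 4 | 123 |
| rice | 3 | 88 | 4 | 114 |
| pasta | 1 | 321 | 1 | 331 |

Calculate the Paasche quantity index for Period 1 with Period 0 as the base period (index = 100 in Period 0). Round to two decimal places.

114.26

Paasche quantity index uses current-period prices as weights.
ΣP(Period 1)·Q(Period 1) = 3×49 + 4×123 + 4×114 + 1×331 = 147 + 492 + 456 + 331 = 1426
ΣP(Period 1)·Q(Period 0) = 3×57 + 4×101 + 4×88 + 1×321 = 171 + 404 + 352 + 321 = 1248
Index = 1426 / 1248 × 100 = 114.2628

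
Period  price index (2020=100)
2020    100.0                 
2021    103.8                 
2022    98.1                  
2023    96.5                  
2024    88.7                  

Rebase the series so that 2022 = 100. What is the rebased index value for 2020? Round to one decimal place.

Rebased(2020) = 100.0 / 98.1 × 100 = 101.9368

101.9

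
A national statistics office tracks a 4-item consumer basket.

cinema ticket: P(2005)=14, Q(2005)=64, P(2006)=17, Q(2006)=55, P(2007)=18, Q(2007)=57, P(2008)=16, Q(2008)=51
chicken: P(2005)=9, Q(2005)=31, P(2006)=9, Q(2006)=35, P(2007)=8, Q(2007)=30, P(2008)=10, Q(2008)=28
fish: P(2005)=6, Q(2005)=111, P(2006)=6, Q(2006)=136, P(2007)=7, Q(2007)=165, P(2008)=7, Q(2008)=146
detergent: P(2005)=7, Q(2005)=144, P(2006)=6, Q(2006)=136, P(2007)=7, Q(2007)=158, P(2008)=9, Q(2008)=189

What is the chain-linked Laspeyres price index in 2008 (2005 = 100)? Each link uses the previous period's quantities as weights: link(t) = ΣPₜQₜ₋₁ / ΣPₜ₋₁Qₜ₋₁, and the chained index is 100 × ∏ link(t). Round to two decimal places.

120.31

Link 2005→2006:
ΣP(2006)Q(2005) = 17×64 + 9×31 + 6×111 + 6×144 = 1088 + 279 + 666 + 864 = 2897
ΣP(2005)Q(2005) = 14×64 + 9×31 + 6×111 + 7×144 = 896 + 279 + 666 + 1008 = 2849
link = 2897/2849 = 1.016848
Link 2006→2007:
ΣP(2007)Q(2006) = 18×55 + 8×35 + 7×136 + 7×136 = 990 + 280 + 952 + 952 = 3174
ΣP(2006)Q(2006) = 17×55 + 9×35 + 6×136 + 6×136 = 935 + 315 + 816 + 816 = 2882
link = 3174/2882 = 1.101319
Link 2007→2008:
ΣP(2008)Q(2007) = 16×57 + 10×30 + 7×165 + 9×158 = 912 + 300 + 1155 + 1422 = 3789
ΣP(2007)Q(2007) = 18×57 + 8×30 + 7×165 + 7×158 = 1026 + 240 + 1155 + 1106 = 3527
link = 3789/3527 = 1.074284
Chained index = 100 × 1.016848 × 1.101319 × 1.074284 = 120.3062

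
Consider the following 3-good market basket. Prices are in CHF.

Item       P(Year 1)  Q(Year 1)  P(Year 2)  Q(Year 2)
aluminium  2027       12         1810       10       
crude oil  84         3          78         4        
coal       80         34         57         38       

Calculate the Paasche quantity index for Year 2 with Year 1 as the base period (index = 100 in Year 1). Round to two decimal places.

Paasche quantity index uses current-period prices as weights.
ΣP(Year 2)·Q(Year 2) = 1810×10 + 78×4 + 57×38 = 18100 + 312 + 2166 = 20578
ΣP(Year 2)·Q(Year 1) = 1810×12 + 78×3 + 57×34 = 21720 + 234 + 1938 = 23892
Index = 20578 / 23892 × 100 = 86.1292

86.13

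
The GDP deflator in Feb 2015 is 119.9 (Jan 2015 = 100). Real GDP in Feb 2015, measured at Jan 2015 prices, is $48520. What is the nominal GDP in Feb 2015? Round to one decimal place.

58175.5

Nominal = Real × (Index/100) = 48520 × (119.9/100)
        = 48520 × 1.199 = 58175.4800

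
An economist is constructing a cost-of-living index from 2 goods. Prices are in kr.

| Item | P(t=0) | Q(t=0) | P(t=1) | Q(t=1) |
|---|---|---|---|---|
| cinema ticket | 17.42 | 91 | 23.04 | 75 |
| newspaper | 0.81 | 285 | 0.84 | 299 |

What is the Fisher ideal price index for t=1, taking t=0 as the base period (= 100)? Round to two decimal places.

Laspeyres component (base-period weights):
ΣP(t=1)Q(t=0) = 23.04×91 + 0.84×285 = 2096.64 + 239.4 = 2336.04
ΣP(t=0)Q(t=0) = 17.42×91 + 0.81×285 = 1585.22 + 230.85 = 1816.07
L = 2336.04 / 1816.07 × 100 = 128.6316
Paasche component (current-period weights):
ΣP(t=1)Q(t=1) = 23.04×75 + 0.84×299 = 1728 + 251.16 = 1979.16
ΣP(t=0)Q(t=1) = 17.42×75 + 0.81×299 = 1306.5 + 242.19 = 1548.69
P = 1979.16 / 1548.69 × 100 = 127.7957
Fisher = √(L × P) = √(128.6316 × 127.7957) = 128.2130

128.21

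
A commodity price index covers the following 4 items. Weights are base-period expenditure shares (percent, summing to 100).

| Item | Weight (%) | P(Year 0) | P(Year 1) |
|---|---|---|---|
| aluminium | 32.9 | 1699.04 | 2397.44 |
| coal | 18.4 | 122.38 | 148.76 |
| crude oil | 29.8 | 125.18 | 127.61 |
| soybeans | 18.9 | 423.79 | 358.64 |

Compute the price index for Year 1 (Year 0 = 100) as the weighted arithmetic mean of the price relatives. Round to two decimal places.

aluminium: 32.9 × (2397.44/1699.04) = 32.9 × 1.411056 = 46.4237
coal: 18.4 × (148.76/122.38) = 18.4 × 1.215558 = 22.3663
crude oil: 29.8 × (127.61/125.18) = 29.8 × 1.019412 = 30.3785
soybeans: 18.9 × (358.64/423.79) = 18.9 × 0.846268 = 15.9945
Index = Σ wᵢ·(p₁ᵢ/p₀ᵢ) = 46.4237 + 22.3663 + 30.3785 + 15.9945 = 115.1629

115.16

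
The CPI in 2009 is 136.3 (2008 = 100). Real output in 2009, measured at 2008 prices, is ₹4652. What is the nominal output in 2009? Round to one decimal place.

Nominal = Real × (Index/100) = 4652 × (136.3/100)
        = 4652 × 1.363 = 6340.6760

6340.7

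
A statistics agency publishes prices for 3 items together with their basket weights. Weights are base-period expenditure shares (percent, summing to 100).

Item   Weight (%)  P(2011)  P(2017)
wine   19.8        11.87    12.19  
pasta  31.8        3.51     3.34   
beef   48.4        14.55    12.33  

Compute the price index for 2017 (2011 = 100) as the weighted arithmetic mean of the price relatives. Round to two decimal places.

wine: 19.8 × (12.19/11.87) = 19.8 × 1.026959 = 20.3338
pasta: 31.8 × (3.34/3.51) = 31.8 × 0.951567 = 30.2598
beef: 48.4 × (12.33/14.55) = 48.4 × 0.847423 = 41.0153
Index = Σ wᵢ·(p₁ᵢ/p₀ᵢ) = 20.3338 + 30.2598 + 41.0153 = 91.6089

91.61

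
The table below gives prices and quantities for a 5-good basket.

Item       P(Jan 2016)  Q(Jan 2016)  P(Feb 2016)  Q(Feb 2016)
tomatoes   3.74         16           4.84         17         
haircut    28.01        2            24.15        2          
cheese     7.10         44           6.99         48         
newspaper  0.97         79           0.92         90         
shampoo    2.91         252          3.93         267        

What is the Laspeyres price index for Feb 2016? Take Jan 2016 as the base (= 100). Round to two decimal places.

Laspeyres price index uses base-period quantities as weights.
ΣP(Feb 2016)·Q(Jan 2016) = 4.84×16 + 24.15×2 + 6.99×44 + 0.92×79 + 3.93×252 = 77.44 + 48.3 + 307.56 + 72.68 + 990.36 = 1496.34
ΣP(Jan 2016)·Q(Jan 2016) = 3.74×16 + 28.01×2 + 7.10×44 + 0.97×79 + 2.91×252 = 59.84 + 56.02 + 312.4 + 76.63 + 733.32 = 1238.21
Index = 1496.34 / 1238.21 × 100 = 120.8470

120.85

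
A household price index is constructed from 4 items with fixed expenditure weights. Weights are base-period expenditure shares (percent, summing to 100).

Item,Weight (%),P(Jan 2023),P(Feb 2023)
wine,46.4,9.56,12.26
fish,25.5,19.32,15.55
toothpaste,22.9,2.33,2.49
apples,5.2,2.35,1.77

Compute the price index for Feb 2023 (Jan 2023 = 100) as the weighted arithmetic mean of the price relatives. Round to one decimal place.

wine: 46.4 × (12.26/9.56) = 46.4 × 1.282427 = 59.5046
fish: 25.5 × (15.55/19.32) = 25.5 × 0.804865 = 20.5241
toothpaste: 22.9 × (2.49/2.33) = 22.9 × 1.068670 = 24.4725
apples: 5.2 × (1.77/2.35) = 5.2 × 0.753191 = 3.9166
Index = Σ wᵢ·(p₁ᵢ/p₀ᵢ) = 59.5046 + 20.5241 + 24.4725 + 3.9166 = 108.4178

108.4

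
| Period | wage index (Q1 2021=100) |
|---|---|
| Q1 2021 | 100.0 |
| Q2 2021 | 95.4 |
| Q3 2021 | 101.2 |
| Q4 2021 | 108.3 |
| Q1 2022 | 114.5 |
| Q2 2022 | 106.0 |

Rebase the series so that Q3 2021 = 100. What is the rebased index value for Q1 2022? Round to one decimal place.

Rebased(Q1 2022) = 114.5 / 101.2 × 100 = 113.1423

113.1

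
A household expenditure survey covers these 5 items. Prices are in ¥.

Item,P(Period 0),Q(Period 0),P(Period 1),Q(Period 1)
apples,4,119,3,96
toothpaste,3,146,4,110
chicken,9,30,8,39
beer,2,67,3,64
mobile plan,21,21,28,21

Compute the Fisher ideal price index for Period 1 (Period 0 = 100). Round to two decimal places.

Laspeyres component (base-period weights):
ΣP(Period 1)Q(Period 0) = 3×119 + 4×146 + 8×30 + 3×67 + 28×21 = 357 + 584 + 240 + 201 + 588 = 1970
ΣP(Period 0)Q(Period 0) = 4×119 + 3×146 + 9×30 + 2×67 + 21×21 = 476 + 438 + 270 + 134 + 441 = 1759
L = 1970 / 1759 × 100 = 111.9955
Paasche component (current-period weights):
ΣP(Period 1)Q(Period 1) = 3×96 + 4×110 + 8×39 + 3×64 + 28×21 = 288 + 440 + 312 + 192 + 588 = 1820
ΣP(Period 0)Q(Period 1) = 4×96 + 3×110 + 9×39 + 2×64 + 21×21 = 384 + 330 + 351 + 128 + 441 = 1634
P = 1820 / 1634 × 100 = 111.3831
Fisher = √(L × P) = √(111.9955 × 111.3831) = 111.6889

111.69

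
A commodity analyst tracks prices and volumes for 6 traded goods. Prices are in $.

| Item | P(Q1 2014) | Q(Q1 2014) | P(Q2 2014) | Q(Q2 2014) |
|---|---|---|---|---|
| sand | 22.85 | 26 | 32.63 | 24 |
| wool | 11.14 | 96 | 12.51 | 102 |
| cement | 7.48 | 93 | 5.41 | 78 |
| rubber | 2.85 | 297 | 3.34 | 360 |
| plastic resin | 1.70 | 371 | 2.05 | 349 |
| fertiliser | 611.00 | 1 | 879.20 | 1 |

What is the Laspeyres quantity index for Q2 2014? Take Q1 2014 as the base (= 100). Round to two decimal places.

Laspeyres quantity index uses base-period prices as weights.
ΣP(Q1 2014)·Q(Q2 2014) = 22.85×24 + 11.14×102 + 7.48×78 + 2.85×360 + 1.70×349 + 611.00×1 = 548.4 + 1136.28 + 583.44 + 1026 + 593.3 + 611 = 4498.42
ΣP(Q1 2014)·Q(Q1 2014) = 22.85×26 + 11.14×96 + 7.48×93 + 2.85×297 + 1.70×371 + 611.00×1 = 594.1 + 1069.44 + 695.64 + 846.45 + 630.7 + 611 = 4447.33
Index = 4498.42 / 4447.33 × 100 = 101.1488

101.15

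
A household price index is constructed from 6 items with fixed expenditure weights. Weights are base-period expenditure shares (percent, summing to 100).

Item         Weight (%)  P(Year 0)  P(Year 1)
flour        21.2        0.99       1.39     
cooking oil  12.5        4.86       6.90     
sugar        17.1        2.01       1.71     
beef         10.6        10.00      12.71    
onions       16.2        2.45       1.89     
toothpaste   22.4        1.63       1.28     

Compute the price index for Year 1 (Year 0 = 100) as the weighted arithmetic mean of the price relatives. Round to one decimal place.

105.6

flour: 21.2 × (1.39/0.99) = 21.2 × 1.404040 = 29.7657
cooking oil: 12.5 × (6.90/4.86) = 12.5 × 1.419753 = 17.7469
sugar: 17.1 × (1.71/2.01) = 17.1 × 0.850746 = 14.5478
beef: 10.6 × (12.71/10.00) = 10.6 × 1.271000 = 13.4726
onions: 16.2 × (1.89/2.45) = 16.2 × 0.771429 = 12.4971
toothpaste: 22.4 × (1.28/1.63) = 22.4 × 0.785276 = 17.5902
Index = Σ wᵢ·(p₁ᵢ/p₀ᵢ) = 29.7657 + 17.7469 + 14.5478 + 13.4726 + 12.4971 + 17.5902 = 105.6203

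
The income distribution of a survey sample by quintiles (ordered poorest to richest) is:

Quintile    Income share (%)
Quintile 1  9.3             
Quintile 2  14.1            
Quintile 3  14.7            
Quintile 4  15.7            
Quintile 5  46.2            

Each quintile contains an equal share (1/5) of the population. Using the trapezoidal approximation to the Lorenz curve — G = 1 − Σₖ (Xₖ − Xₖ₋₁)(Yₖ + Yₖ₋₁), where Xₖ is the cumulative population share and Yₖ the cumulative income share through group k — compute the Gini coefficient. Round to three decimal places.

Cumulative income shares Yₖ: 0.0930, 0.2340, 0.3810, 0.5380, 1.0000
Σ (Xₖ−Xₖ₋₁)(Yₖ+Yₖ₋₁) = (1/5)(0.0930+0.0000) + (1/5)(0.2340+0.0930) + (1/5)(0.3810+0.2340) + (1/5)(0.5380+0.3810) + (1/5)(1.0000+0.5380)
  = 0.0186 + 0.0654 + 0.1230 + 0.1838 + 0.3076 = 0.6984
G = 1 − 0.6984 = 0.3016

0.302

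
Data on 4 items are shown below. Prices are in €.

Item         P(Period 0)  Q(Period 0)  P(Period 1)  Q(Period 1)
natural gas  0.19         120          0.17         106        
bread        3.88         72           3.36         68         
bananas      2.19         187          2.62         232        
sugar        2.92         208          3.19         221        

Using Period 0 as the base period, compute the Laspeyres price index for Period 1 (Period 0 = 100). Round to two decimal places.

Laspeyres price index uses base-period quantities as weights.
ΣP(Period 1)·Q(Period 0) = 0.17×120 + 3.36×72 + 2.62×187 + 3.19×208 = 20.4 + 241.92 + 489.94 + 663.52 = 1415.78
ΣP(Period 0)·Q(Period 0) = 0.19×120 + 3.88×72 + 2.19×187 + 2.92×208 = 22.8 + 279.36 + 409.53 + 607.36 = 1319.05
Index = 1415.78 / 1319.05 × 100 = 107.3333

107.33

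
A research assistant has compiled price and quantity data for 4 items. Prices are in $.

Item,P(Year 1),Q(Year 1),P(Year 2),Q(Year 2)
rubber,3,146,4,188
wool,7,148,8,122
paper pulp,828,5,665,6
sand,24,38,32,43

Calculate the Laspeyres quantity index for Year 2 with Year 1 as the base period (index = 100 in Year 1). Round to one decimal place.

113.7

Laspeyres quantity index uses base-period prices as weights.
ΣP(Year 1)·Q(Year 2) = 3×188 + 7×122 + 828×6 + 24×43 = 564 + 854 + 4968 + 1032 = 7418
ΣP(Year 1)·Q(Year 1) = 3×146 + 7×148 + 828×5 + 24×38 = 438 + 1036 + 4140 + 912 = 6526
Index = 7418 / 6526 × 100 = 113.6684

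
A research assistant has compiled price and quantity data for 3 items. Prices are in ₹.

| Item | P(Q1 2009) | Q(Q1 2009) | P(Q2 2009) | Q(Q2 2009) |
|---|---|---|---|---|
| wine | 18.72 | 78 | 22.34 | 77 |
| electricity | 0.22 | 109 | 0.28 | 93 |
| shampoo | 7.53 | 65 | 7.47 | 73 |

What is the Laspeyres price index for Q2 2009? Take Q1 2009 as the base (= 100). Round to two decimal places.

Laspeyres price index uses base-period quantities as weights.
ΣP(Q2 2009)·Q(Q1 2009) = 22.34×78 + 0.28×109 + 7.47×65 = 1742.52 + 30.52 + 485.55 = 2258.59
ΣP(Q1 2009)·Q(Q1 2009) = 18.72×78 + 0.22×109 + 7.53×65 = 1460.16 + 23.98 + 489.45 = 1973.59
Index = 2258.59 / 1973.59 × 100 = 114.4407

114.44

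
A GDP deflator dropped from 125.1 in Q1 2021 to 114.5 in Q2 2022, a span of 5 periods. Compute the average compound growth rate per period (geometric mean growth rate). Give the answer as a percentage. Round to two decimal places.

-1.76%

Growth factor = (114.5/125.1)^(1/5) = (0.915268)^(1/5) = 0.982448
Growth rate = 0.982448 − 1 = -0.017552 = -1.7552%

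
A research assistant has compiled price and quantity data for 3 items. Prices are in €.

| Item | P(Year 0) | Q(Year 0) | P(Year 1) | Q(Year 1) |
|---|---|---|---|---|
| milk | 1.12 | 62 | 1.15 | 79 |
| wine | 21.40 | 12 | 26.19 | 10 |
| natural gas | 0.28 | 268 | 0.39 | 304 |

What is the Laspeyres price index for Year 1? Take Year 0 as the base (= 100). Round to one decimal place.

Laspeyres price index uses base-period quantities as weights.
ΣP(Year 1)·Q(Year 0) = 1.15×62 + 26.19×12 + 0.39×268 = 71.3 + 314.28 + 104.52 = 490.1
ΣP(Year 0)·Q(Year 0) = 1.12×62 + 21.40×12 + 0.28×268 = 69.44 + 256.8 + 75.04 = 401.28
Index = 490.1 / 401.28 × 100 = 122.1342

122.1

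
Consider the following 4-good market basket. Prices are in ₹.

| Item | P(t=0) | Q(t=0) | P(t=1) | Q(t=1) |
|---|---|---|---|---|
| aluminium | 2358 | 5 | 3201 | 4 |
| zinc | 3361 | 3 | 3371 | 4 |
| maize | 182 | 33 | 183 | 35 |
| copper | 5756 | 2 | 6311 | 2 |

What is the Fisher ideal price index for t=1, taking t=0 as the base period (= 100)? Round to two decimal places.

112.42

Laspeyres component (base-period weights):
ΣP(t=1)Q(t=0) = 3201×5 + 3371×3 + 183×33 + 6311×2 = 16005 + 10113 + 6039 + 12622 = 44779
ΣP(t=0)Q(t=0) = 2358×5 + 3361×3 + 182×33 + 5756×2 = 11790 + 10083 + 6006 + 11512 = 39391
L = 44779 / 39391 × 100 = 113.6783
Paasche component (current-period weights):
ΣP(t=1)Q(t=1) = 3201×4 + 3371×4 + 183×35 + 6311×2 = 12804 + 13484 + 6405 + 12622 = 45315
ΣP(t=0)Q(t=1) = 2358×4 + 3361×4 + 182×35 + 5756×2 = 9432 + 13444 + 6370 + 11512 = 40758
P = 45315 / 40758 × 100 = 111.1806
Fisher = √(L × P) = √(113.6783 × 111.1806) = 112.4225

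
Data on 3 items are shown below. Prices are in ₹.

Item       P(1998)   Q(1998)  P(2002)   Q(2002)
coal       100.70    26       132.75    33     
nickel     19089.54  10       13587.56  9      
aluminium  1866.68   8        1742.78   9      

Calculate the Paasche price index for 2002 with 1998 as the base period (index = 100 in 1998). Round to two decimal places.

74.17

Paasche price index uses current-period quantities as weights.
ΣP(2002)·Q(2002) = 132.75×33 + 13587.56×9 + 1742.78×9 = 4380.75 + 122288.04 + 15685.02 = 142353.81
ΣP(1998)·Q(2002) = 100.70×33 + 19089.54×9 + 1866.68×9 = 3323.1 + 171805.86 + 16800.12 = 191929.08
Index = 142353.81 / 191929.08 × 100 = 74.1700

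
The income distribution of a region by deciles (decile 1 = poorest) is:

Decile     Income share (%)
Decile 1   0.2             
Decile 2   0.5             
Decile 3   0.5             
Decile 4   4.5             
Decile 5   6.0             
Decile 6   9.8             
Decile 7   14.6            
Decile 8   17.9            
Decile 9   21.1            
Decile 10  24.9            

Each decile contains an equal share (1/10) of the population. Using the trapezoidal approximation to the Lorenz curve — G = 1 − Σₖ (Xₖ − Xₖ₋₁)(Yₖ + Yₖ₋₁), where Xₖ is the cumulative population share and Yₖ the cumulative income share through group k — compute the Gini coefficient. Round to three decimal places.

0.488

Cumulative income shares Yₖ: 0.0020, 0.0070, 0.0120, 0.0570, 0.1170, 0.2150, 0.3610, 0.5400, 0.7510, 1.0000
Σ (Xₖ−Xₖ₋₁)(Yₖ+Yₖ₋₁) = (1/10)(0.0020+0.0000) + (1/10)(0.0070+0.0020) + (1/10)(0.0120+0.0070) + (1/10)(0.0570+0.0120) + (1/10)(0.1170+0.0570) + (1/10)(0.2150+0.1170) + (1/10)(0.3610+0.2150) + (1/10)(0.5400+0.3610) + (1/10)(0.7510+0.5400) + (1/10)(1.0000+0.7510)
  = 0.0002 + 0.0009 + 0.0019 + 0.0069 + 0.0174 + 0.0332 + 0.0576 + 0.0901 + 0.1291 + 0.1751 = 0.5124
G = 1 − 0.5124 = 0.4876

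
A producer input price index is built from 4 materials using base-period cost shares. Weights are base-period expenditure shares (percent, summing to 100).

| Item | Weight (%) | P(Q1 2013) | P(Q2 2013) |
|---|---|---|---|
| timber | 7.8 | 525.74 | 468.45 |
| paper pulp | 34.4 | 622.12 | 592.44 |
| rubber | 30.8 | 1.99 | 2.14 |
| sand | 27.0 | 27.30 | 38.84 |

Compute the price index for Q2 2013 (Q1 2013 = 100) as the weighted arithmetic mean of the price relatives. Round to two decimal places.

111.24

timber: 7.8 × (468.45/525.74) = 7.8 × 0.891030 = 6.9500
paper pulp: 34.4 × (592.44/622.12) = 34.4 × 0.952292 = 32.7589
rubber: 30.8 × (2.14/1.99) = 30.8 × 1.075377 = 33.1216
sand: 27.0 × (38.84/27.30) = 27.0 × 1.422711 = 38.4132
Index = Σ wᵢ·(p₁ᵢ/p₀ᵢ) = 6.9500 + 32.7589 + 33.1216 + 38.4132 = 111.2437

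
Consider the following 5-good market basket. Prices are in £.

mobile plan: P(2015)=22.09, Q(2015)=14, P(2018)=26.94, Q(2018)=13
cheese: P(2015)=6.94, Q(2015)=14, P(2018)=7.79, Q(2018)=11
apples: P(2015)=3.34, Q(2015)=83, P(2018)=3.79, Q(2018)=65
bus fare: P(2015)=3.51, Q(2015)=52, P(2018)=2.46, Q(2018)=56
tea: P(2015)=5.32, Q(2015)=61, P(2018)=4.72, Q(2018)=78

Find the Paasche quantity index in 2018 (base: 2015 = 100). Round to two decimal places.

97.66

Paasche quantity index uses current-period prices as weights.
ΣP(2018)·Q(2018) = 26.94×13 + 7.79×11 + 3.79×65 + 2.46×56 + 4.72×78 = 350.22 + 85.69 + 246.35 + 137.76 + 368.16 = 1188.18
ΣP(2018)·Q(2015) = 26.94×14 + 7.79×14 + 3.79×83 + 2.46×52 + 4.72×61 = 377.16 + 109.06 + 314.57 + 127.92 + 287.92 = 1216.63
Index = 1188.18 / 1216.63 × 100 = 97.6616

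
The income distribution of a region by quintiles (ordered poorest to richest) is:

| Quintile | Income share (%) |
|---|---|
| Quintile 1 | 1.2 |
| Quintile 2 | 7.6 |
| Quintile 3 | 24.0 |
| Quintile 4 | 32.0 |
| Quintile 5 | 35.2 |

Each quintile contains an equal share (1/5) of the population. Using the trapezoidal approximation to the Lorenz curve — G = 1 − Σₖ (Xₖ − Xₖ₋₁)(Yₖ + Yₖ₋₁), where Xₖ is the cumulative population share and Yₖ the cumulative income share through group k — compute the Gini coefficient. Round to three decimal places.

0.370

Cumulative income shares Yₖ: 0.0120, 0.0880, 0.3280, 0.6480, 1.0000
Σ (Xₖ−Xₖ₋₁)(Yₖ+Yₖ₋₁) = (1/5)(0.0120+0.0000) + (1/5)(0.0880+0.0120) + (1/5)(0.3280+0.0880) + (1/5)(0.6480+0.3280) + (1/5)(1.0000+0.6480)
  = 0.0024 + 0.0200 + 0.0832 + 0.1952 + 0.3296 = 0.6304
G = 1 − 0.6304 = 0.3696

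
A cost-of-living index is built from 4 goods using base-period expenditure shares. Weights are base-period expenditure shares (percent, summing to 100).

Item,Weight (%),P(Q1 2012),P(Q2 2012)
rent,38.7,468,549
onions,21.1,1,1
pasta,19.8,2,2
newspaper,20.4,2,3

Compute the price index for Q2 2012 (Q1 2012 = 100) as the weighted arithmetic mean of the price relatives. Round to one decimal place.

rent: 38.7 × (549/468) = 38.7 × 1.173077 = 45.3981
onions: 21.1 × (1/1) = 21.1 × 1.000000 = 21.1000
pasta: 19.8 × (2/2) = 19.8 × 1.000000 = 19.8000
newspaper: 20.4 × (3/2) = 20.4 × 1.500000 = 30.6000
Index = Σ wᵢ·(p₁ᵢ/p₀ᵢ) = 45.3981 + 21.1000 + 19.8000 + 30.6000 = 116.8981

116.9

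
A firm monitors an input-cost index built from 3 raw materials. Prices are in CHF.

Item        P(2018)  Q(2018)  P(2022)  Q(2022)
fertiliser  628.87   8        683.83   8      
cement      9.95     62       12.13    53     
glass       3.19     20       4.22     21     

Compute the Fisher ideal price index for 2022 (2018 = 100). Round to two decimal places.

110.34

Laspeyres component (base-period weights):
ΣP(2022)Q(2018) = 683.83×8 + 12.13×62 + 4.22×20 = 5470.64 + 752.06 + 84.4 = 6307.1
ΣP(2018)Q(2018) = 628.87×8 + 9.95×62 + 3.19×20 = 5030.96 + 616.9 + 63.8 = 5711.66
L = 6307.1 / 5711.66 × 100 = 110.4250
Paasche component (current-period weights):
ΣP(2022)Q(2022) = 683.83×8 + 12.13×53 + 4.22×21 = 5470.64 + 642.89 + 88.62 = 6202.15
ΣP(2018)Q(2022) = 628.87×8 + 9.95×53 + 3.19×21 = 5030.96 + 527.35 + 66.99 = 5625.3
P = 6202.15 / 5625.3 × 100 = 110.2546
Fisher = √(L × P) = √(110.4250 × 110.2546) = 110.3397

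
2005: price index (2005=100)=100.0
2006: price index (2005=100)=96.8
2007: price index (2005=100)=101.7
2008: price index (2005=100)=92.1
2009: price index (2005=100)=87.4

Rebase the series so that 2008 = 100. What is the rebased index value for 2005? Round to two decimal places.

108.58

Rebased(2005) = 100.0 / 92.1 × 100 = 108.5776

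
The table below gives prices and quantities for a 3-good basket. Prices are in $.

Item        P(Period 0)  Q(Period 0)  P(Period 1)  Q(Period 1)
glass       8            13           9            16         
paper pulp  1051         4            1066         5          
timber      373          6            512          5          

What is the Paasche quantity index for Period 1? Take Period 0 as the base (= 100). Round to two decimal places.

Paasche quantity index uses current-period prices as weights.
ΣP(Period 1)·Q(Period 1) = 9×16 + 1066×5 + 512×5 = 144 + 5330 + 2560 = 8034
ΣP(Period 1)·Q(Period 0) = 9×13 + 1066×4 + 512×6 = 117 + 4264 + 3072 = 7453
Index = 8034 / 7453 × 100 = 107.7955

107.80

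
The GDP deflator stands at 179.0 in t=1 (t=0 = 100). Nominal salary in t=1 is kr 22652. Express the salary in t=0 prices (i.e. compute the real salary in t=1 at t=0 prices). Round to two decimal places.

12654.75

Real = Nominal ÷ (Index/100) = 22652 ÷ (179.0/100)
     = 22652 ÷ 1.790 = 12654.7486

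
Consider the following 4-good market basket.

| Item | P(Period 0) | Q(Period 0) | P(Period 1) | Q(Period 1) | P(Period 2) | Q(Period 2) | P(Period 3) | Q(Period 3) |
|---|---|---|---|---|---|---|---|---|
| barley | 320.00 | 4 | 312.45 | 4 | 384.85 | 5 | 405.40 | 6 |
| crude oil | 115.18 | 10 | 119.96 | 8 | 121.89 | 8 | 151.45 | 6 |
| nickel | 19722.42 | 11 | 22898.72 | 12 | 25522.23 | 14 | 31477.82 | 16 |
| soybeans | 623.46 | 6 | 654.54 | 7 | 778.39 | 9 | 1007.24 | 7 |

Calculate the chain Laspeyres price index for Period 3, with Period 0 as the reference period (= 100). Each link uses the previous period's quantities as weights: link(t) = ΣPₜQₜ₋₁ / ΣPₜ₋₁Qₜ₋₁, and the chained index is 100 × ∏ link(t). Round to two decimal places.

Link Period 0→Period 1:
ΣP(Period 1)Q(Period 0) = 312.45×4 + 119.96×10 + 22898.72×11 + 654.54×6 = 1249.8 + 1199.6 + 251885.92 + 3927.24 = 258262.56
ΣP(Period 0)Q(Period 0) = 320.00×4 + 115.18×10 + 19722.42×11 + 623.46×6 = 1280 + 1151.8 + 216946.62 + 3740.76 = 223119.18
link = 258262.56/223119.18 = 1.157509
Link Period 1→Period 2:
ΣP(Period 2)Q(Period 1) = 384.85×4 + 121.89×8 + 25522.23×12 + 778.39×7 = 1539.4 + 975.12 + 306266.76 + 5448.73 = 314230.01
ΣP(Period 1)Q(Period 1) = 312.45×4 + 119.96×8 + 22898.72×12 + 654.54×7 = 1249.8 + 959.68 + 274784.64 + 4581.78 = 281575.9
link = 314230.01/281575.9 = 1.115969
Link Period 2→Period 3:
ΣP(Period 3)Q(Period 2) = 405.40×5 + 151.45×8 + 31477.82×14 + 1007.24×9 = 2027 + 1211.6 + 440689.48 + 9065.16 = 452993.24
ΣP(Period 2)Q(Period 2) = 384.85×5 + 121.89×8 + 25522.23×14 + 778.39×9 = 1924.25 + 975.12 + 357311.22 + 7005.51 = 367216.1
link = 452993.24/367216.1 = 1.233588
Chained index = 100 × 1.157509 × 1.115969 × 1.233588 = 159.3480

159.35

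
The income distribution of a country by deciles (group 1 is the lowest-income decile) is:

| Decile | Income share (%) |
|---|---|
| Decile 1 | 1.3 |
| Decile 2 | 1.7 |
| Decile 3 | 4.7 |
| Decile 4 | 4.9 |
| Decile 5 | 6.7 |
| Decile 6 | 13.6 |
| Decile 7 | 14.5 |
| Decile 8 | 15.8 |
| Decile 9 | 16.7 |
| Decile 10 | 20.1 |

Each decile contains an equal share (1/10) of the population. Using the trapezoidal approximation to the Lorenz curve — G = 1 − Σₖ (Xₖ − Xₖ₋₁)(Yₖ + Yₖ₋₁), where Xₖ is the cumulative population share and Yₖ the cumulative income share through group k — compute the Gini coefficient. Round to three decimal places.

Cumulative income shares Yₖ: 0.0130, 0.0300, 0.0770, 0.1260, 0.1930, 0.3290, 0.4740, 0.6320, 0.7990, 1.0000
Σ (Xₖ−Xₖ₋₁)(Yₖ+Yₖ₋₁) = (1/10)(0.0130+0.0000) + (1/10)(0.0300+0.0130) + (1/10)(0.0770+0.0300) + (1/10)(0.1260+0.0770) + (1/10)(0.1930+0.1260) + (1/10)(0.3290+0.1930) + (1/10)(0.4740+0.3290) + (1/10)(0.6320+0.4740) + (1/10)(0.7990+0.6320) + (1/10)(1.0000+0.7990)
  = 0.0013 + 0.0043 + 0.0107 + 0.0203 + 0.0319 + 0.0522 + 0.0803 + 0.1106 + 0.1431 + 0.1799 = 0.6346
G = 1 − 0.6346 = 0.3654

0.365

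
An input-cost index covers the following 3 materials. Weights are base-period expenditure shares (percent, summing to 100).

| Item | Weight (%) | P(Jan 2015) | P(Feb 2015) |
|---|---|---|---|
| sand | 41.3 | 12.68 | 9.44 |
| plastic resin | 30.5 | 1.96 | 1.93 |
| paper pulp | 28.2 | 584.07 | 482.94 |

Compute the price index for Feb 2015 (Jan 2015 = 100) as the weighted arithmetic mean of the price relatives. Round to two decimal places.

84.10

sand: 41.3 × (9.44/12.68) = 41.3 × 0.744479 = 30.7470
plastic resin: 30.5 × (1.93/1.96) = 30.5 × 0.984694 = 30.0332
paper pulp: 28.2 × (482.94/584.07) = 28.2 × 0.826853 = 23.3173
Index = Σ wᵢ·(p₁ᵢ/p₀ᵢ) = 30.7470 + 30.0332 + 23.3173 = 84.0974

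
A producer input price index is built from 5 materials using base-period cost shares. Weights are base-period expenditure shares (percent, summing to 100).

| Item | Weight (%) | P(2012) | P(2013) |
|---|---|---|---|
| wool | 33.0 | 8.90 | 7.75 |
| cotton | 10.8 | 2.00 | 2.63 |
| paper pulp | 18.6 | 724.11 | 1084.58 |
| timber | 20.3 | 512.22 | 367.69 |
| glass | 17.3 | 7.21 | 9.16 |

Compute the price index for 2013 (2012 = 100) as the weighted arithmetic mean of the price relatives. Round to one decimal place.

wool: 33.0 × (7.75/8.90) = 33.0 × 0.870787 = 28.7360
cotton: 10.8 × (2.63/2.00) = 10.8 × 1.315000 = 14.2020
paper pulp: 18.6 × (1084.58/724.11) = 18.6 × 1.497811 = 27.8593
timber: 20.3 × (367.69/512.22) = 20.3 × 0.717836 = 14.5721
glass: 17.3 × (9.16/7.21) = 17.3 × 1.270458 = 21.9789
Index = Σ wᵢ·(p₁ᵢ/p₀ᵢ) = 28.7360 + 14.2020 + 27.8593 + 14.5721 + 21.9789 = 107.3482

107.3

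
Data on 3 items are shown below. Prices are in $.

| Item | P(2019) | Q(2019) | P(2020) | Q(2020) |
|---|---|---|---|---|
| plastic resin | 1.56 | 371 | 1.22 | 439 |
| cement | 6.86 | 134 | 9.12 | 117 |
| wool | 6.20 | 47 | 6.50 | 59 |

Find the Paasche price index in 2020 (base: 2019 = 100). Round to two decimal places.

Paasche price index uses current-period quantities as weights.
ΣP(2020)·Q(2020) = 1.22×439 + 9.12×117 + 6.50×59 = 535.58 + 1067.04 + 383.5 = 1986.12
ΣP(2019)·Q(2020) = 1.56×439 + 6.86×117 + 6.20×59 = 684.84 + 802.62 + 365.8 = 1853.26
Index = 1986.12 / 1853.26 × 100 = 107.1690

107.17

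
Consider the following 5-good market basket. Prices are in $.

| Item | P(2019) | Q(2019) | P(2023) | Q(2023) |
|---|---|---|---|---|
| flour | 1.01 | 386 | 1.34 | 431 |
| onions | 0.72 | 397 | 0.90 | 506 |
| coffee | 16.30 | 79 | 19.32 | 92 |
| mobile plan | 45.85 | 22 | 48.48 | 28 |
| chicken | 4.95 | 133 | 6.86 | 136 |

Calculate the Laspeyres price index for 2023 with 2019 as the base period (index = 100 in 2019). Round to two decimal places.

120.64

Laspeyres price index uses base-period quantities as weights.
ΣP(2023)·Q(2019) = 1.34×386 + 0.90×397 + 19.32×79 + 48.48×22 + 6.86×133 = 517.24 + 357.3 + 1526.28 + 1066.56 + 912.38 = 4379.76
ΣP(2019)·Q(2019) = 1.01×386 + 0.72×397 + 16.30×79 + 45.85×22 + 4.95×133 = 389.86 + 285.84 + 1287.7 + 1008.7 + 658.35 = 3630.45
Index = 4379.76 / 3630.45 × 100 = 120.6396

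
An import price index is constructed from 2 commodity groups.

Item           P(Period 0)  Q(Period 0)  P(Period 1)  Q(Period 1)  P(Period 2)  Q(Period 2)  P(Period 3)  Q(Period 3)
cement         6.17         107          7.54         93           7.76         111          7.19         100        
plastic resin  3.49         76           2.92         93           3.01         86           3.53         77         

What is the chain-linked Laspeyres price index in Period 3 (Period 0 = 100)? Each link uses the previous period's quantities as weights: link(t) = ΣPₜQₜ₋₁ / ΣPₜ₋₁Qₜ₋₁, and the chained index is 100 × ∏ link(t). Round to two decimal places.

112.56

Link Period 0→Period 1:
ΣP(Period 1)Q(Period 0) = 7.54×107 + 2.92×76 = 806.78 + 221.92 = 1028.7
ΣP(Period 0)Q(Period 0) = 6.17×107 + 3.49×76 = 660.19 + 265.24 = 925.43
link = 1028.7/925.43 = 1.111591
Link Period 1→Period 2:
ΣP(Period 2)Q(Period 1) = 7.76×93 + 3.01×93 = 721.68 + 279.93 = 1001.61
ΣP(Period 1)Q(Period 1) = 7.54×93 + 2.92×93 = 701.22 + 271.56 = 972.78
link = 1001.61/972.78 = 1.029637
Link Period 2→Period 3:
ΣP(Period 3)Q(Period 2) = 7.19×111 + 3.53×86 = 798.09 + 303.58 = 1101.67
ΣP(Period 2)Q(Period 2) = 7.76×111 + 3.01×86 = 861.36 + 258.86 = 1120.22
link = 1101.67/1120.22 = 0.983441
Chained index = 100 × 1.111591 × 1.029637 × 0.983441 = 112.5583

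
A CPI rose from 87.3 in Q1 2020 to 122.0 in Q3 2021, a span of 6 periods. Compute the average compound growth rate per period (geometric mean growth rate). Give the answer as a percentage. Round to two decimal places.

Growth factor = (122.0/87.3)^(1/6) = (1.397480)^(1/6) = 1.057363
Growth rate = 1.057363 − 1 = 0.057363 = 5.7363%

5.74%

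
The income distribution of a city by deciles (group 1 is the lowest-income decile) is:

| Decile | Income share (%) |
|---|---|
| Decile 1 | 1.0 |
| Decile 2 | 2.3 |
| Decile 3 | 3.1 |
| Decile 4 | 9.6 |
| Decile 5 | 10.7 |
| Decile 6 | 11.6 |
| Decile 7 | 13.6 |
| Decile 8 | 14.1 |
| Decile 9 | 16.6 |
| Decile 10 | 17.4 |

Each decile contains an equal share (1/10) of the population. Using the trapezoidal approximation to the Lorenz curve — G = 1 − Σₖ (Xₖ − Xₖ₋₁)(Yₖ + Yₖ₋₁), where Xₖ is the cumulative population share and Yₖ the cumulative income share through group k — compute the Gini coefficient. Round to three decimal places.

0.316

Cumulative income shares Yₖ: 0.0100, 0.0330, 0.0640, 0.1600, 0.2670, 0.3830, 0.5190, 0.6600, 0.8260, 1.0000
Σ (Xₖ−Xₖ₋₁)(Yₖ+Yₖ₋₁) = (1/10)(0.0100+0.0000) + (1/10)(0.0330+0.0100) + (1/10)(0.0640+0.0330) + (1/10)(0.1600+0.0640) + (1/10)(0.2670+0.1600) + (1/10)(0.3830+0.2670) + (1/10)(0.5190+0.3830) + (1/10)(0.6600+0.5190) + (1/10)(0.8260+0.6600) + (1/10)(1.0000+0.8260)
  = 0.0010 + 0.0043 + 0.0097 + 0.0224 + 0.0427 + 0.0650 + 0.0902 + 0.1179 + 0.1486 + 0.1826 = 0.6844
G = 1 − 0.6844 = 0.3156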